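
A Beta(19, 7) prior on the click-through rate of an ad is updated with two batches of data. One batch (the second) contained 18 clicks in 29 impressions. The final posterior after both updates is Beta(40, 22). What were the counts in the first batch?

3 clicks and 4 non-clicks

Sequential conjugate updates are equivalent to a single update on the pooled data, so total successes = posterior α − prior α and total failures = posterior β − prior β.
Total across both batches: 40−19=21 clicks, 22−7=15 non-clicks.
Subtract the second batch: 21−18=3 clicks and 15−11=4 non-clicks.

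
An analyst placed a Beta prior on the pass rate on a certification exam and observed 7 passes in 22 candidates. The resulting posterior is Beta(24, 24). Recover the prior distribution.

Beta(17, 9)

Under Beta–binomial conjugacy the posterior parameters are (a+s, b+f).
So a = 24 − 7 = 17 and b = 24 − 15 = 9.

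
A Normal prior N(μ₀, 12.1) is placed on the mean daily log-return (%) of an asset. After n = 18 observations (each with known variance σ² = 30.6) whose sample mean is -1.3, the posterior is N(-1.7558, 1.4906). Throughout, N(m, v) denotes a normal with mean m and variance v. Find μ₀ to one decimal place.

With known observation variance, the Normal–Normal posterior has precision τ_n = τ₀ + n/σ² and mean μ_n = (τ₀μ₀ + (n/σ²)x̄)/τ_n.
Here τ₀ = 1/12.1 = 0.082645 and τ_data = 18/30.6 = 0.588235, so τ_n = 0.670880.
Rearranging for μ₀: μ₀ = (μ_n·τ_n − τ_data·x̄)/τ₀ = (-1.7558·0.670880 − 0.588235·-1.3) / 0.082645 = -0.413226/0.082645 ≈ -5.0.

μ₀ = -5.0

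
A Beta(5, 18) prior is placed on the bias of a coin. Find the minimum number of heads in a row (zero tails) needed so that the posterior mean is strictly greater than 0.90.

After k heads and 0 tails the posterior is Beta(5+k, 18), with mean (5+k)/(5+18+k).
Set (5+k)/(23+k) > 0.90 and solve: k > (0.90·23 − 5)/(1 − 0.90) = 157.000.
The smallest integer exceeding 157.000 is 158.

k = 158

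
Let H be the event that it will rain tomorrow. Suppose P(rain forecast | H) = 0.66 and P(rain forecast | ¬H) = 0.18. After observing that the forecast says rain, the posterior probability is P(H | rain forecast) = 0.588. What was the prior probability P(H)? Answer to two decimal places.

P(H) = 0.28

In odds form, posterior odds = prior odds × likelihood ratio, so prior odds = posterior odds ÷ LR.
Posterior odds = 0.588/(1−0.588) = 1.4272. LR = 0.66/0.18 = 3.6667.
Prior odds = 1.4272/3.6667 = 0.3892, so P(H) = 0.3892/(1+0.3892) ≈ 0.28.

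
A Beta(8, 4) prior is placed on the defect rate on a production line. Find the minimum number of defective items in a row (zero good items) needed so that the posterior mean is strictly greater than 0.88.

After k defective items and 0 good items the posterior is Beta(8+k, 4), with mean (8+k)/(8+4+k).
Set (8+k)/(12+k) > 0.88 and solve: k > (0.88·12 − 8)/(1 − 0.88) = 21.333.
The smallest integer exceeding 21.333 is 22.

k = 22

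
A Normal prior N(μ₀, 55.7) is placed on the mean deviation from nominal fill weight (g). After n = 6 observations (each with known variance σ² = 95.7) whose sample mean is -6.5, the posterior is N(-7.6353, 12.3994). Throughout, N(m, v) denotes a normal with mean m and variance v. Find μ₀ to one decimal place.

The posterior mean is a precision-weighted average: μ_n = (τ₀μ₀ + τ_data·x̄)/(τ₀+τ_data), with τ₀=1/σ₀² and τ_data=n/σ².
Here τ₀ = 1/55.7 = 0.017953 and τ_data = 6/95.7 = 0.062696, so τ_n = 0.080649.
Rearranging for μ₀: μ₀ = (μ_n·τ_n − τ_data·x̄)/τ₀ = (-7.6353·0.080649 − 0.062696·-6.5) / 0.017953 = -0.208255/0.017953 ≈ -11.6.

μ₀ = -11.6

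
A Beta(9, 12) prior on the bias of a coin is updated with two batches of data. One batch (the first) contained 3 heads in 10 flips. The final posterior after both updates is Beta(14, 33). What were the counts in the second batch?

2 heads and 14 tails

Sequential conjugate updates are equivalent to a single update on the pooled data, so total successes = posterior α − prior α and total failures = posterior β − prior β.
Total across both batches: 14−9=5 heads, 33−12=21 tails.
Subtract the first batch: 5−3=2 heads and 21−7=14 tails.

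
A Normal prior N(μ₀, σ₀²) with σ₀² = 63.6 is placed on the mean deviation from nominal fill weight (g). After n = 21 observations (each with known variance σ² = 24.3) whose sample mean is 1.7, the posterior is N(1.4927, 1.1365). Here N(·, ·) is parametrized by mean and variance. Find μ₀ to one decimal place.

The posterior mean is a precision-weighted average: μ_n = (τ₀μ₀ + τ_data·x̄)/(τ₀+τ_data), with τ₀=1/σ₀² and τ_data=n/σ².
Here τ₀ = 1/63.6 = 0.015723 and τ_data = 21/24.3 = 0.864198, so τ_n = 0.879921.
Rearranging for μ₀: μ₀ = (μ_n·τ_n − τ_data·x̄)/τ₀ = (1.4927·0.879921 − 0.864198·1.7) / 0.015723 = -0.155679/0.015723 ≈ -9.9.

μ₀ = -9.9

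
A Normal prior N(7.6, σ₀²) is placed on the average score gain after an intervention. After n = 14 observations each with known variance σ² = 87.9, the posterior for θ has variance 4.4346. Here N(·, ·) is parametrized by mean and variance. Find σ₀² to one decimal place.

σ₀² = 15.1

For the Normal–Normal model with known σ², precisions add: τ_n = τ₀ + n/σ².
So 1/σ₀² = 1/4.4346 − 14/87.9 = 0.225499 − 0.159272 = 0.066227.
Hence σ₀² = 1/0.066227 ≈ 15.1.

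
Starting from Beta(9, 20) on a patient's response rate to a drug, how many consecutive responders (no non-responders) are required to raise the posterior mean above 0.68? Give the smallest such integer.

After k responders and 0 non-responders the posterior is Beta(9+k, 20), with mean (9+k)/(9+20+k).
Set (9+k)/(29+k) > 0.68 and solve: k > (0.68·29 − 9)/(1 − 0.68) = 33.500.
The smallest integer exceeding 33.500 is 34.

k = 34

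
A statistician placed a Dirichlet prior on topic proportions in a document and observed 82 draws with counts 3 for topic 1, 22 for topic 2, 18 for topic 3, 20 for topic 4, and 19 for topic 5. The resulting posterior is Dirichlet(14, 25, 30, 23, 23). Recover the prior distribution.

For a Dirichlet(α) prior with multinomial counts c, the posterior is Dirichlet(α + c) componentwise.
Subtract each count from the matching posterior parameter: 14−3=11, 25−22=3, 30−18=12, 23−20=3, 23−19=4.

Dirichlet(11, 3, 12, 3, 4)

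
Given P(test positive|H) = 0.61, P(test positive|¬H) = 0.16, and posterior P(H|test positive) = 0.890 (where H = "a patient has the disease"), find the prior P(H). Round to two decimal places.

P(H) = 0.68

In odds form, posterior odds = prior odds × likelihood ratio, so prior odds = posterior odds ÷ LR.
Posterior odds = 0.890/(1−0.890) = 8.0909. LR = 0.61/0.16 = 3.8125.
Prior odds = 8.0909/3.8125 = 2.1222, so P(H) = 2.1222/(1+2.1222) ≈ 0.68.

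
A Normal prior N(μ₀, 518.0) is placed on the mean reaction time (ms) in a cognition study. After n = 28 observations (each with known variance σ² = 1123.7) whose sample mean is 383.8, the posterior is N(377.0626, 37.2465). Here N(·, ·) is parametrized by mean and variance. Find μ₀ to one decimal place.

μ₀ = 290.1

The posterior mean is a precision-weighted average: μ_n = (τ₀μ₀ + τ_data·x̄)/(τ₀+τ_data), with τ₀=1/σ₀² and τ_data=n/σ².
Here τ₀ = 1/518.0 = 0.001931 and τ_data = 28/1123.7 = 0.024918, so τ_n = 0.026849.
Rearranging for μ₀: μ₀ = (μ_n·τ_n − τ_data·x̄)/τ₀ = (377.0626·0.026849 − 0.024918·383.8) / 0.001931 = 0.560225/0.001931 ≈ 290.1.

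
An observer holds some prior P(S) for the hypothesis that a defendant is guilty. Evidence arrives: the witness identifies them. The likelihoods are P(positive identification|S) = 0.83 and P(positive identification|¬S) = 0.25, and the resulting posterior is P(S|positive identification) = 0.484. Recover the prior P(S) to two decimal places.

In odds form, posterior odds = prior odds × likelihood ratio, so prior odds = posterior odds ÷ LR.
Posterior odds = 0.484/(1−0.484) = 0.9380. LR = 0.83/0.25 = 3.3200.
Prior odds = 0.9380/3.3200 = 0.2825, so P(S) = 0.2825/(1+0.2825) ≈ 0.22.

P(S) = 0.22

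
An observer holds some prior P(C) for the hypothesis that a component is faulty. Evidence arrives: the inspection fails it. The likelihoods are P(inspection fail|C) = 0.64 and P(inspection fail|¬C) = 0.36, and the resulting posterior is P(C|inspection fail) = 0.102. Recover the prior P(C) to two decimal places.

In odds form, posterior odds = prior odds × likelihood ratio, so prior odds = posterior odds ÷ LR.
Posterior odds = 0.102/(1−0.102) = 0.1136. LR = 0.64/0.36 = 1.7778.
Prior odds = 0.1136/1.7778 = 0.0639, so P(C) = 0.0639/(1+0.0639) ≈ 0.06.

P(C) = 0.06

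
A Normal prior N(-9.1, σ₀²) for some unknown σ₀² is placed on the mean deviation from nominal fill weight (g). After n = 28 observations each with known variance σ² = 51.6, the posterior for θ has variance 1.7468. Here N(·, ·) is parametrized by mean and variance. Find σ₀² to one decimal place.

σ₀² = 33.5

For the Normal–Normal model with known σ², precisions add: τ_n = τ₀ + n/σ².
So 1/σ₀² = 1/1.7468 − 28/51.6 = 0.572475 − 0.542636 = 0.029839.
Hence σ₀² = 1/0.029839 ≈ 33.5.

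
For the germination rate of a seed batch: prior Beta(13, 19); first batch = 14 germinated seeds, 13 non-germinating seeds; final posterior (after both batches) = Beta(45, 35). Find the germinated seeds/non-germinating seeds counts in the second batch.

18 germinated seeds and 3 non-germinating seeds

Because Beta–binomial updating is additive in the counts, the combined data contributed (α_post−α_prior, β_post−β_prior) successes and failures.
Total across both batches: 45−13=32 germinated seeds, 35−19=16 non-germinating seeds.
Subtract the first batch: 32−14=18 germinated seeds and 16−13=3 non-germinating seeds.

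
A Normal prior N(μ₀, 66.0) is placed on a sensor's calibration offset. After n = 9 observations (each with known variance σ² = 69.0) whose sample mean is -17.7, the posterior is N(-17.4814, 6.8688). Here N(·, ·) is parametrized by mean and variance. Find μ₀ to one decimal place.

With known observation variance, the Normal–Normal posterior has precision τ_n = τ₀ + n/σ² and mean μ_n = (τ₀μ₀ + (n/σ²)x̄)/τ_n.
Here τ₀ = 1/66.0 = 0.015152 and τ_data = 9/69.0 = 0.130435, so τ_n = 0.145587.
Rearranging for μ₀: μ₀ = (μ_n·τ_n − τ_data·x̄)/τ₀ = (-17.4814·0.145587 − 0.130435·-17.7) / 0.015152 = -0.236365/0.015152 ≈ -15.6.

μ₀ = -15.6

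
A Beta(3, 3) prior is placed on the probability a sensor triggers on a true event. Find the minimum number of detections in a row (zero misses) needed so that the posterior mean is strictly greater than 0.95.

After k detections and 0 misses the posterior is Beta(3+k, 3), with mean (3+k)/(3+3+k).
Set (3+k)/(6+k) > 0.95 and solve: k > (0.95·6 − 3)/(1 − 0.95) = 54.000.
The smallest integer exceeding 54.000 is 55.

k = 55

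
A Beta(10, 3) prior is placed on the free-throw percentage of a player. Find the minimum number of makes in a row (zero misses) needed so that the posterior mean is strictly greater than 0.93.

After k makes and 0 misses the posterior is Beta(10+k, 3), with mean (10+k)/(10+3+k).
Set (10+k)/(13+k) > 0.93 and solve: k > (0.93·13 − 10)/(1 − 0.93) = 29.857.
The smallest integer exceeding 29.857 is 30.

k = 30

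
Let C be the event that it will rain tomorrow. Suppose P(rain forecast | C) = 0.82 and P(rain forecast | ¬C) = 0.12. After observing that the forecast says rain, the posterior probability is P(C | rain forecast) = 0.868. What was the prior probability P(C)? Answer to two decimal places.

In odds form, posterior odds = prior odds × likelihood ratio, so prior odds = posterior odds ÷ LR.
Posterior odds = 0.868/(1−0.868) = 6.5758. LR = 0.82/0.12 = 6.8333.
Prior odds = 6.5758/6.8333 = 0.9623, so P(C) = 0.9623/(1+0.9623) ≈ 0.49.

P(C) = 0.49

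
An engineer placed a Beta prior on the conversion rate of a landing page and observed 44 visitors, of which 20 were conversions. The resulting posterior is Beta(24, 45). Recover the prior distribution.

Beta(4, 21)

Beta is conjugate to the binomial likelihood: posterior = Beta(α+s, β+f).
So α = 24 − 20 = 4 and β = 45 − 24 = 21.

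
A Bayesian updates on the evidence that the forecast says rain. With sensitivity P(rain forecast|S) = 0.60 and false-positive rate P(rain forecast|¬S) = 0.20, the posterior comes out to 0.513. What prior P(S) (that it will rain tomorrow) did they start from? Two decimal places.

P(S) = 0.26

Bayes' rule in odds form gives O(S|E) = O(S)·[P(E|S)/P(E|¬S)], hence O(S) = O(S|E)/LR.
Posterior odds = 0.513/(1−0.513) = 1.0534. LR = 0.60/0.20 = 3.0000.
Prior odds = 1.0534/3.0000 = 0.3511, so P(S) = 0.3511/(1+0.3511) ≈ 0.26.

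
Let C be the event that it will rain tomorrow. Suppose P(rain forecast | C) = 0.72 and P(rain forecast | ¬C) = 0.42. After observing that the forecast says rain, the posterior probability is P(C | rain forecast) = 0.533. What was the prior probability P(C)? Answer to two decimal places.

P(C) = 0.40

In odds form, posterior odds = prior odds × likelihood ratio, so prior odds = posterior odds ÷ LR.
Posterior odds = 0.533/(1−0.533) = 1.1413. LR = 0.72/0.42 = 1.7143.
Prior odds = 1.1413/1.7143 = 0.6658, so P(C) = 0.6658/(1+0.6658) ≈ 0.40.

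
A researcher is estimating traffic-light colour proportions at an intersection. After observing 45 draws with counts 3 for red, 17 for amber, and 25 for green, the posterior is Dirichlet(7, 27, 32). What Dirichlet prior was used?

For a Dirichlet(α) prior with multinomial counts c, the posterior is Dirichlet(α + c) componentwise.
Subtract each count from the matching posterior parameter: 7−3=4, 27−17=10, 32−25=7.

Dirichlet(4, 10, 7)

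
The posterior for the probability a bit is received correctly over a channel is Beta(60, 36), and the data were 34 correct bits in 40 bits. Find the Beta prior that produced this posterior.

Beta is conjugate to the binomial likelihood: posterior = Beta(α+s, β+f).
So α = 60 − 34 = 26 and β = 36 − 6 = 30.

Beta(26, 30)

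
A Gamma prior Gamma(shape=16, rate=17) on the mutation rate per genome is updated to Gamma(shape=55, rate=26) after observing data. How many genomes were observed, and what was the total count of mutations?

Gamma–Poisson conjugacy: posterior shape = α + Σxᵢ, posterior rate = β + n.
Matching: Σxᵢ = 55 − 16 = 39 and n = 26 − 17 = 9.

n = 9 genomes with total 39 mutations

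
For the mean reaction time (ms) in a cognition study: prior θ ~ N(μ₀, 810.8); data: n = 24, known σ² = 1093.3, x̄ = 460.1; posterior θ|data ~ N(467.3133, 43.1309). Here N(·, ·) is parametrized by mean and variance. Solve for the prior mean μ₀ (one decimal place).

The posterior mean is a precision-weighted average: μ_n = (τ₀μ₀ + τ_data·x̄)/(τ₀+τ_data), with τ₀=1/σ₀² and τ_data=n/σ².
Here τ₀ = 1/810.8 = 0.001233 and τ_data = 24/1093.3 = 0.021952, so τ_n = 0.023185.
Rearranging for μ₀: μ₀ = (μ_n·τ_n − τ_data·x̄)/τ₀ = (467.3133·0.023185 − 0.021952·460.1) / 0.001233 = 0.734544/0.001233 ≈ 595.7.

μ₀ = 595.7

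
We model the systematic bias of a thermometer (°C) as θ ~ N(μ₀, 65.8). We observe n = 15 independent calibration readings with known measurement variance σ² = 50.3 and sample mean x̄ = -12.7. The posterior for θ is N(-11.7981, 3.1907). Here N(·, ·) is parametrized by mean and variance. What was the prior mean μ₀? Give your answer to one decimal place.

μ₀ = 5.9

With known observation variance, the Normal–Normal posterior has precision τ_n = τ₀ + n/σ² and mean μ_n = (τ₀μ₀ + (n/σ²)x̄)/τ_n.
Here τ₀ = 1/65.8 = 0.015198 and τ_data = 15/50.3 = 0.298211, so τ_n = 0.313409.
Rearranging for μ₀: μ₀ = (μ_n·τ_n − τ_data·x̄)/τ₀ = (-11.7981·0.313409 − 0.298211·-12.7) / 0.015198 = 0.089649/0.015198 ≈ 5.9.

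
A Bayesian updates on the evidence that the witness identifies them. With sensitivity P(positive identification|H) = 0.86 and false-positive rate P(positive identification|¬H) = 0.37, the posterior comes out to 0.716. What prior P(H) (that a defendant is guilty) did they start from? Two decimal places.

Bayes' rule in odds form gives O(H|E) = O(H)·[P(E|H)/P(E|¬H)], hence O(H) = O(H|E)/LR.
Posterior odds = 0.716/(1−0.716) = 2.5211. LR = 0.86/0.37 = 2.3243.
Prior odds = 2.5211/2.3243 = 1.0847, so P(H) = 1.0847/(1+1.0847) ≈ 0.52.

P(H) = 0.52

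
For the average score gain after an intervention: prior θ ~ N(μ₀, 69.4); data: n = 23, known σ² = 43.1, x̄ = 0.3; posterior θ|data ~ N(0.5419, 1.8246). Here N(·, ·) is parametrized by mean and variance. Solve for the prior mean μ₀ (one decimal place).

μ₀ = 9.5

With known observation variance, the Normal–Normal posterior has precision τ_n = τ₀ + n/σ² and mean μ_n = (τ₀μ₀ + (n/σ²)x̄)/τ_n.
Here τ₀ = 1/69.4 = 0.014409 and τ_data = 23/43.1 = 0.533643, so τ_n = 0.548052.
Rearranging for μ₀: μ₀ = (μ_n·τ_n − τ_data·x̄)/τ₀ = (0.5419·0.548052 − 0.533643·0.3) / 0.014409 = 0.136896/0.014409 ≈ 9.5.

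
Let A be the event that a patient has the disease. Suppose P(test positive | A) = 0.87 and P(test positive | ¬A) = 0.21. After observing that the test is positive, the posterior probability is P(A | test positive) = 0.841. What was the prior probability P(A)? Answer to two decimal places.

P(A) = 0.56

Bayes' rule in odds form gives O(A|E) = O(A)·[P(E|A)/P(E|¬A)], hence O(A) = O(A|E)/LR.
Posterior odds = 0.841/(1−0.841) = 5.2893. LR = 0.87/0.21 = 4.1429.
Prior odds = 5.2893/4.1429 = 1.2767, so P(A) = 1.2767/(1+1.2767) ≈ 0.56.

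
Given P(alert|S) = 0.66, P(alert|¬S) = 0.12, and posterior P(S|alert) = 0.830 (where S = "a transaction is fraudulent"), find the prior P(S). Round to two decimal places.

In odds form, posterior odds = prior odds × likelihood ratio, so prior odds = posterior odds ÷ LR.
Posterior odds = 0.830/(1−0.830) = 4.8824. LR = 0.66/0.12 = 5.5000.
Prior odds = 4.8824/5.5000 = 0.8877, so P(S) = 0.8877/(1+0.8877) ≈ 0.47.

P(S) = 0.47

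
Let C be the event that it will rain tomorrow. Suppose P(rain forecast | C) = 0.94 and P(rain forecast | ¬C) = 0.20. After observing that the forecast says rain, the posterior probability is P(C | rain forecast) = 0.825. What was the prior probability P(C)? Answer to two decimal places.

P(C) = 0.50

Bayes' rule in odds form gives O(C|E) = O(C)·[P(E|C)/P(E|¬C)], hence O(C) = O(C|E)/LR.
Posterior odds = 0.825/(1−0.825) = 4.7143. LR = 0.94/0.20 = 4.7000.
Prior odds = 4.7143/4.7000 = 1.0030, so P(C) = 1.0030/(1+1.0030) ≈ 0.50.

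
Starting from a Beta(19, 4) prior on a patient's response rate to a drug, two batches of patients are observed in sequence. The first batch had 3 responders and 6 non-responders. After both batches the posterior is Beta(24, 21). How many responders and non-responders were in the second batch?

2 responders and 11 non-responders

Because Beta–binomial updating is additive in the counts, the combined data contributed (α_post−α_prior, β_post−β_prior) successes and failures.
Total across both batches: 24−19=5 responders, 21−4=17 non-responders.
Subtract the first batch: 5−3=2 responders and 17−6=11 non-responders.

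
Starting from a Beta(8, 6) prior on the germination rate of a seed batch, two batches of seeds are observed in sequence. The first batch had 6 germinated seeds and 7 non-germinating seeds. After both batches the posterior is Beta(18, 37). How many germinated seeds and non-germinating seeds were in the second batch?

4 germinated seeds and 24 non-germinating seeds

Sequential conjugate updates are equivalent to a single update on the pooled data, so total successes = posterior α − prior α and total failures = posterior β − prior β.
Total across both batches: 18−8=10 germinated seeds, 37−6=31 non-germinating seeds.
Subtract the first batch: 10−6=4 germinated seeds and 31−7=24 non-germinating seeds.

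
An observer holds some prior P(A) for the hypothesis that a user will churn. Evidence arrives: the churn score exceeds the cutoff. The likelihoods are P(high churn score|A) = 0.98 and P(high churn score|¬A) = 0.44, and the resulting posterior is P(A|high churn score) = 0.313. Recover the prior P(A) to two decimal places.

P(A) = 0.17

In odds form, posterior odds = prior odds × likelihood ratio, so prior odds = posterior odds ÷ LR.
Posterior odds = 0.313/(1−0.313) = 0.4556. LR = 0.98/0.44 = 2.2273.
Prior odds = 0.4556/2.2273 = 0.2046, so P(A) = 0.2046/(1+0.2046) ≈ 0.17.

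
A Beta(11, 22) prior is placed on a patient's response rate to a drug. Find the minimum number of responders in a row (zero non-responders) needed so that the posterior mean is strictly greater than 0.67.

k = 34

After k responders and 0 non-responders the posterior is Beta(11+k, 22), with mean (11+k)/(11+22+k).
Set (11+k)/(33+k) > 0.67 and solve: k > (0.67·33 − 11)/(1 − 0.67) = 33.667.
The smallest integer exceeding 33.667 is 34, and checking k=34: (45)/(67) = 0.6716 > 0.67.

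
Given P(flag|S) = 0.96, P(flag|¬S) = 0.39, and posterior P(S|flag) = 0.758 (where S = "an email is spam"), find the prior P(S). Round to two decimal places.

P(S) = 0.56

Bayes' rule in odds form gives O(S|E) = O(S)·[P(E|S)/P(E|¬S)], hence O(S) = O(S|E)/LR.
Posterior odds = 0.758/(1−0.758) = 3.1322. LR = 0.96/0.39 = 2.4615.
Prior odds = 3.1322/2.4615 = 1.2725, so P(S) = 1.2725/(1+1.2725) ≈ 0.56.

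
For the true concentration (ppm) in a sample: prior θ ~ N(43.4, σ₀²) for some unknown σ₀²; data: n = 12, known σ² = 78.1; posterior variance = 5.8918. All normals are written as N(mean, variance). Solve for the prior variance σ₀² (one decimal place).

σ₀² = 62.2

For the Normal–Normal model with known σ², precisions add: τ_n = τ₀ + n/σ².
So 1/σ₀² = 1/5.8918 − 12/78.1 = 0.169727 − 0.153649 = 0.016078.
Hence σ₀² = 1/0.016078 ≈ 62.2.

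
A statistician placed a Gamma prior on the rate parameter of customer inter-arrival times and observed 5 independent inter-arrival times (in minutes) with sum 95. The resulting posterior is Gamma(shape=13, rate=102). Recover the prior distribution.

Gamma–exponential conjugacy: posterior shape = α + n, posterior rate = β + Σtᵢ.
So α = 13 − 5 = 8 and β = 102 − 95 = 7.

Gamma(shape=8, rate=7)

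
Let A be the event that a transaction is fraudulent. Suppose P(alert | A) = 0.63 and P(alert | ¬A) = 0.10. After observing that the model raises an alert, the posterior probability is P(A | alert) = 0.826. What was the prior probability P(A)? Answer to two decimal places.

Bayes' rule in odds form gives O(A|E) = O(A)·[P(E|A)/P(E|¬A)], hence O(A) = O(A|E)/LR.
Posterior odds = 0.826/(1−0.826) = 4.7471. LR = 0.63/0.10 = 6.3000.
Prior odds = 4.7471/6.3000 = 0.7535, so P(A) = 0.7535/(1+0.7535) ≈ 0.43.

P(A) = 0.43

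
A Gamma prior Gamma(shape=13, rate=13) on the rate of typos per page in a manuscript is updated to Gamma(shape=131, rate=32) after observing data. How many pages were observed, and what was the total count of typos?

n = 19 pages with total 118 typos

Gamma–Poisson conjugacy: posterior shape = α + Σxᵢ, posterior rate = β + n.
Matching: Σxᵢ = 131 − 13 = 118 and n = 32 − 13 = 19.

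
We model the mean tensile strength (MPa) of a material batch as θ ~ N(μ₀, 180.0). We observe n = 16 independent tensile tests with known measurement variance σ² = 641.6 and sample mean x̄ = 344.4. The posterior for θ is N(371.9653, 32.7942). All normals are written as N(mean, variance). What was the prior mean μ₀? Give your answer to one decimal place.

μ₀ = 495.7

With known observation variance, the Normal–Normal posterior has precision τ_n = τ₀ + n/σ² and mean μ_n = (τ₀μ₀ + (n/σ²)x̄)/τ_n.
Here τ₀ = 1/180.0 = 0.005556 and τ_data = 16/641.6 = 0.024938, so τ_n = 0.030494.
Rearranging for μ₀: μ₀ = (μ_n·τ_n − τ_data·x̄)/τ₀ = (371.9653·0.030494 − 0.024938·344.4) / 0.005556 = 2.754063/0.005556 ≈ 495.7.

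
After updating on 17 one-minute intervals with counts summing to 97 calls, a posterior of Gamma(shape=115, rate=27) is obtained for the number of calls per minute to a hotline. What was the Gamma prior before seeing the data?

Gamma(shape=18, rate=10)

Gamma–Poisson conjugacy: posterior shape = α + Σxᵢ, posterior rate = β + n.
So α = 115 − 97 = 18 and β = 27 − 17 = 10.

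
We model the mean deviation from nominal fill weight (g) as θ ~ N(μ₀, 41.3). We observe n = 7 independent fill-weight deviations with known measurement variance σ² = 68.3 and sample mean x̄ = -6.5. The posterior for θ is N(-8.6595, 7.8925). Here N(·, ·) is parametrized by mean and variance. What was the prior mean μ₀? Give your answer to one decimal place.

μ₀ = -17.8

The posterior mean is a precision-weighted average: μ_n = (τ₀μ₀ + τ_data·x̄)/(τ₀+τ_data), with τ₀=1/σ₀² and τ_data=n/σ².
Here τ₀ = 1/41.3 = 0.024213 and τ_data = 7/68.3 = 0.102489, so τ_n = 0.126702.
Rearranging for μ₀: μ₀ = (μ_n·τ_n − τ_data·x̄)/τ₀ = (-8.6595·0.126702 − 0.102489·-6.5) / 0.024213 = -0.430997/0.024213 ≈ -17.8.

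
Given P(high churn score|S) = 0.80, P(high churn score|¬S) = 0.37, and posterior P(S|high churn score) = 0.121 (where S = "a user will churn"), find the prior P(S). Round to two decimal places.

Bayes' rule in odds form gives O(S|E) = O(S)·[P(E|S)/P(E|¬S)], hence O(S) = O(S|E)/LR.
Posterior odds = 0.121/(1−0.121) = 0.1377. LR = 0.80/0.37 = 2.1622.
Prior odds = 0.1377/2.1622 = 0.0637, so P(S) = 0.0637/(1+0.0637) ≈ 0.06.

P(S) = 0.06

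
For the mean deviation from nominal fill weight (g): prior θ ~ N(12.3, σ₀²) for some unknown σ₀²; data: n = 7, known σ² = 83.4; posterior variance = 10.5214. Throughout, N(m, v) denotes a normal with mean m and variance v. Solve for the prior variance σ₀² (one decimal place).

For the Normal–Normal model with known σ², precisions add: τ_n = τ₀ + n/σ².
So 1/σ₀² = 1/10.5214 − 7/83.4 = 0.095044 − 0.083933 = 0.011111.
Hence σ₀² = 1/0.011111 ≈ 90.0.

σ₀² = 90.0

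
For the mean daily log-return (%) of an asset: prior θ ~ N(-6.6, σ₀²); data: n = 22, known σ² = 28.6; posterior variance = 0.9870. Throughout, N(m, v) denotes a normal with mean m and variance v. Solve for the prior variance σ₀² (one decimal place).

For the Normal–Normal model with known σ², precisions add: τ_n = τ₀ + n/σ².
So 1/σ₀² = 1/0.9870 − 22/28.6 = 1.013171 − 0.769231 = 0.243940.
Hence σ₀² = 1/0.243940 ≈ 4.1.

σ₀² = 4.1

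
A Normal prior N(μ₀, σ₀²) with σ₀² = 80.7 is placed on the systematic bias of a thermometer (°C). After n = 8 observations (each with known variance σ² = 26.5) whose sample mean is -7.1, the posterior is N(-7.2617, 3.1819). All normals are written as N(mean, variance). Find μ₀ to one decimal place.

The posterior mean is a precision-weighted average: μ_n = (τ₀μ₀ + τ_data·x̄)/(τ₀+τ_data), with τ₀=1/σ₀² and τ_data=n/σ².
Here τ₀ = 1/80.7 = 0.012392 and τ_data = 8/26.5 = 0.301887, so τ_n = 0.314279.
Rearranging for μ₀: μ₀ = (μ_n·τ_n − τ_data·x̄)/τ₀ = (-7.2617·0.314279 − 0.301887·-7.1) / 0.012392 = -0.138802/0.012392 ≈ -11.2.

μ₀ = -11.2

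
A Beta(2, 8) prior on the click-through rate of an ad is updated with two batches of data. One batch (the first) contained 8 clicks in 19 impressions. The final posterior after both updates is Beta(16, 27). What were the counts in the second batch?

Because Beta–binomial updating is additive in the counts, the combined data contributed (α_post−α_prior, β_post−β_prior) successes and failures.
Total across both batches: 16−2=14 clicks, 27−8=19 non-clicks.
Subtract the first batch: 14−8=6 clicks and 19−11=8 non-clicks.

6 clicks and 8 non-clicks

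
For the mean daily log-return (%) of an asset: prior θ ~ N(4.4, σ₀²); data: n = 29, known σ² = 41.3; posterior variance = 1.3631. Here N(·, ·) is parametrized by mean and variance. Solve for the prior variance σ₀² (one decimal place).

σ₀² = 31.8

For the Normal–Normal model with known σ², precisions add: τ_n = τ₀ + n/σ².
So 1/σ₀² = 1/1.3631 − 29/41.3 = 0.733622 − 0.702179 = 0.031443.
Hence σ₀² = 1/0.031443 ≈ 31.8.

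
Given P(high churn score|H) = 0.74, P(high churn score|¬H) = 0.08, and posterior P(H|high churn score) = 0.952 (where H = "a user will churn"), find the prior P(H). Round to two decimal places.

P(H) = 0.68

Bayes' rule in odds form gives O(H|E) = O(H)·[P(E|H)/P(E|¬H)], hence O(H) = O(H|E)/LR.
Posterior odds = 0.952/(1−0.952) = 19.8333. LR = 0.74/0.08 = 9.2500.
Prior odds = 19.8333/9.2500 = 2.1441, so P(H) = 2.1441/(1+2.1441) ≈ 0.68.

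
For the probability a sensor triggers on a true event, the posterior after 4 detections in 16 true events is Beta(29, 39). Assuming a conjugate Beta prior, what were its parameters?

Beta(25, 27)

Beta is conjugate to the binomial likelihood: posterior = Beta(a+s, b+f).
So a = 29 − 4 = 25 and b = 39 − 12 = 27.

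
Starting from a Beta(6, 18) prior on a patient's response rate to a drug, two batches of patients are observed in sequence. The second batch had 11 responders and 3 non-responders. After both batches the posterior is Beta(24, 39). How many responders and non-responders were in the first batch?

7 responders and 18 non-responders

Sequential conjugate updates are equivalent to a single update on the pooled data, so total successes = posterior α − prior α and total failures = posterior β − prior β.
Total across both batches: 24−6=18 responders, 39−18=21 non-responders.
Subtract the second batch: 18−11=7 responders and 21−3=18 non-responders.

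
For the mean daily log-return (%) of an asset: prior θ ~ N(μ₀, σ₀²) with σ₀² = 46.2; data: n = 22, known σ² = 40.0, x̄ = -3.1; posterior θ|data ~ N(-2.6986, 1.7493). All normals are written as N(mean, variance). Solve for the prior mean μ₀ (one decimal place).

μ₀ = 7.5

The posterior mean is a precision-weighted average: μ_n = (τ₀μ₀ + τ_data·x̄)/(τ₀+τ_data), with τ₀=1/σ₀² and τ_data=n/σ².
Here τ₀ = 1/46.2 = 0.021645 and τ_data = 22/40.0 = 0.550000, so τ_n = 0.571645.
Rearranging for μ₀: μ₀ = (μ_n·τ_n − τ_data·x̄)/τ₀ = (-2.6986·0.571645 − 0.550000·-3.1) / 0.021645 = 0.162359/0.021645 ≈ 7.5.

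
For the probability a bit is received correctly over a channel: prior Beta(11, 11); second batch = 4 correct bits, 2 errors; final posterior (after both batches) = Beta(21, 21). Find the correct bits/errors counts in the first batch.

Sequential conjugate updates are equivalent to a single update on the pooled data, so total successes = posterior α − prior α and total failures = posterior β − prior β.
Total across both batches: 21−11=10 correct bits, 21−11=10 errors.
Subtract the second batch: 10−4=6 correct bits and 10−2=8 errors.

6 correct bits and 8 errors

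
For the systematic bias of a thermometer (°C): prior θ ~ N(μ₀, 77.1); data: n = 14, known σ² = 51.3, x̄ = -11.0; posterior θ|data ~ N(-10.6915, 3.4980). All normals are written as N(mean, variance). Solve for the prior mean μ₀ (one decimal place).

μ₀ = -4.2

With known observation variance, the Normal–Normal posterior has precision τ_n = τ₀ + n/σ² and mean μ_n = (τ₀μ₀ + (n/σ²)x̄)/τ_n.
Here τ₀ = 1/77.1 = 0.012970 and τ_data = 14/51.3 = 0.272904, so τ_n = 0.285874.
Rearranging for μ₀: μ₀ = (μ_n·τ_n − τ_data·x̄)/τ₀ = (-10.6915·0.285874 − 0.272904·-11.0) / 0.012970 = -0.054478/0.012970 ≈ -4.2.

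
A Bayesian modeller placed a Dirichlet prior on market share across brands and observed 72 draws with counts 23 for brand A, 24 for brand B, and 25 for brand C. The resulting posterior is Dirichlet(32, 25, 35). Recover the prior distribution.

For a Dirichlet(α) prior with multinomial counts c, the posterior is Dirichlet(α + c) componentwise.
Subtract each count from the matching posterior parameter: 32−23=9, 25−24=1, 35−25=10.

Dirichlet(9, 1, 10)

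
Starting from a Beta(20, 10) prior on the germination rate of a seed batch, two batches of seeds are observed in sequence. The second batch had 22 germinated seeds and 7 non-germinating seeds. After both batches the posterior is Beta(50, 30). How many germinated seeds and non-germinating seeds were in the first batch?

Because Beta–binomial updating is additive in the counts, the combined data contributed (α_post−α_prior, β_post−β_prior) successes and failures.
Total across both batches: 50−20=30 germinated seeds, 30−10=20 non-germinating seeds.
Subtract the second batch: 30−22=8 germinated seeds and 20−7=13 non-germinating seeds.

8 germinated seeds and 13 non-germinating seeds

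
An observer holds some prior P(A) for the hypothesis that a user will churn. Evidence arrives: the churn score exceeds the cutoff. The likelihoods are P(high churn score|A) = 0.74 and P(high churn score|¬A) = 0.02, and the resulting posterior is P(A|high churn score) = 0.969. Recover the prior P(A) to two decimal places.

In odds form, posterior odds = prior odds × likelihood ratio, so prior odds = posterior odds ÷ LR.
Posterior odds = 0.969/(1−0.969) = 31.2581. LR = 0.74/0.02 = 37.0000.
Prior odds = 31.2581/37.0000 = 0.8448, so P(A) = 0.8448/(1+0.8448) ≈ 0.46.

P(A) = 0.46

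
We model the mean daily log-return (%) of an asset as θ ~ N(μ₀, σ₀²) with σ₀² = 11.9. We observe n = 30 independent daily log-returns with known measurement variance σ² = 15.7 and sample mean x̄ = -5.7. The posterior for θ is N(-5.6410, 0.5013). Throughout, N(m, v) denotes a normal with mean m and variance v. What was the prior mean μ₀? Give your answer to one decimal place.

μ₀ = -4.3

With known observation variance, the Normal–Normal posterior has precision τ_n = τ₀ + n/σ² and mean μ_n = (τ₀μ₀ + (n/σ²)x̄)/τ_n.
Here τ₀ = 1/11.9 = 0.084034 and τ_data = 30/15.7 = 1.910828, so τ_n = 1.994862.
Rearranging for μ₀: μ₀ = (μ_n·τ_n − τ_data·x̄)/τ₀ = (-5.6410·1.994862 − 1.910828·-5.7) / 0.084034 = -0.361297/0.084034 ≈ -4.3.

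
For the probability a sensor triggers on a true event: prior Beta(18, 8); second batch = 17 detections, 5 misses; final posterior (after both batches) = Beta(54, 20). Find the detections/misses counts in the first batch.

19 detections and 7 misses

Because Beta–binomial updating is additive in the counts, the combined data contributed (α_post−α_prior, β_post−β_prior) successes and failures.
Total across both batches: 54−18=36 detections, 20−8=12 misses.
Subtract the second batch: 36−17=19 detections and 12−5=7 misses.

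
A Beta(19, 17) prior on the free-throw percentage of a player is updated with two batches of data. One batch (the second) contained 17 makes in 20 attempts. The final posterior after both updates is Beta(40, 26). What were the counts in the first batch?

Sequential conjugate updates are equivalent to a single update on the pooled data, so total successes = posterior α − prior α and total failures = posterior β − prior β.
Total across both batches: 40−19=21 makes, 26−17=9 misses.
Subtract the second batch: 21−17=4 makes and 9−3=6 misses.

4 makes and 6 misses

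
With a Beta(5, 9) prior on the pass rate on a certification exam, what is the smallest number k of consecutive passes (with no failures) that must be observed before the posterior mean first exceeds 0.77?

k = 26

After k passes and 0 failures the posterior is Beta(5+k, 9), with mean (5+k)/(5+9+k).
Set (5+k)/(14+k) > 0.77 and solve: k > (0.77·14 − 5)/(1 − 0.77) = 25.130.
The smallest integer exceeding 25.130 is 26.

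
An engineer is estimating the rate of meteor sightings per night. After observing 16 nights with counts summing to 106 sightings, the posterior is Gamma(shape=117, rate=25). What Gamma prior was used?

Gamma–Poisson conjugacy: posterior shape = α + Σxᵢ, posterior rate = β + n.
So α = 117 − 106 = 11 and β = 25 − 16 = 9.

Gamma(shape=11, rate=9)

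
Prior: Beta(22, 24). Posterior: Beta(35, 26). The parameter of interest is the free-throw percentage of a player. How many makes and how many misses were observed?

A Beta(a, b) prior with s successes and f failures in binomial data gives a Beta(a+s, b+f) posterior.
So s = 35 − 22 = 13 and f = 26 − 24 = 2.

13 makes and 2 misses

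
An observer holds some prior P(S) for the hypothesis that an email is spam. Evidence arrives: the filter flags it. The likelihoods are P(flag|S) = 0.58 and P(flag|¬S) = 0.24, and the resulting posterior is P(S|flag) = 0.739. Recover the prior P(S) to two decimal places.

P(S) = 0.54

In odds form, posterior odds = prior odds × likelihood ratio, so prior odds = posterior odds ÷ LR.
Posterior odds = 0.739/(1−0.739) = 2.8314. LR = 0.58/0.24 = 2.4167.
Prior odds = 2.8314/2.4167 = 1.1716, so P(S) = 1.1716/(1+1.1716) ≈ 0.54.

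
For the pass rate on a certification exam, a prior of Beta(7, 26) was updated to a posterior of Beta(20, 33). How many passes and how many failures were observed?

13 passes and 7 failures

Under Beta–binomial conjugacy the posterior parameters are (a+s, b+f).
So s = 20 − 7 = 13 and f = 33 − 26 = 7.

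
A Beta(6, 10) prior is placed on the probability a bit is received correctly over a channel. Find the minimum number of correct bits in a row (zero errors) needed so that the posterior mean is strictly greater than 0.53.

k = 6

After k correct bits and 0 errors the posterior is Beta(6+k, 10), with mean (6+k)/(6+10+k).
Set (6+k)/(16+k) > 0.53 and solve: k > (0.53·16 − 6)/(1 − 0.53) = 5.277.
The smallest integer exceeding 5.277 is 6, and checking k=6: (12)/(22) = 0.5455 > 0.53.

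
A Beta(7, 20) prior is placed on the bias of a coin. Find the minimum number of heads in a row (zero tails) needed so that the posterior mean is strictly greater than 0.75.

After k heads and 0 tails the posterior is Beta(7+k, 20), with mean (7+k)/(7+20+k).
Set (7+k)/(27+k) > 0.75 and solve: k > (0.75·27 − 7)/(1 − 0.75) = 53.000.
The smallest integer exceeding 53.000 is 54, and checking k=54: (61)/(81) = 0.7531 > 0.75.

k = 54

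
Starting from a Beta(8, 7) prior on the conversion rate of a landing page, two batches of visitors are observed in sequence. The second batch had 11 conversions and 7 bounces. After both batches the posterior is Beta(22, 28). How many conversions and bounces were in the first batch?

3 conversions and 14 bounces

Sequential conjugate updates are equivalent to a single update on the pooled data, so total successes = posterior α − prior α and total failures = posterior β − prior β.
Total across both batches: 22−8=14 conversions, 28−7=21 bounces.
Subtract the second batch: 14−11=3 conversions and 21−7=14 bounces.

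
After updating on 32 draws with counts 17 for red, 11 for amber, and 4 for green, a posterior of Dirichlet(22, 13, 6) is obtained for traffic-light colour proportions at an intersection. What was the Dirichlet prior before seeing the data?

For a Dirichlet(α) prior with multinomial counts c, the posterior is Dirichlet(α + c) componentwise.
Subtract each count from the matching posterior parameter: 22−17=5, 13−11=2, 6−4=2.

Dirichlet(5, 2, 2)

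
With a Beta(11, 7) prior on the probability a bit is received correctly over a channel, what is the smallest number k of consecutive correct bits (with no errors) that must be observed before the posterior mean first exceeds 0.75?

k = 11

After k correct bits and 0 errors the posterior is Beta(11+k, 7), with mean (11+k)/(11+7+k).
Set (11+k)/(18+k) > 0.75 and solve: k > (0.75·18 − 11)/(1 − 0.75) = 10.000.
The smallest integer exceeding 10.000 is 11.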